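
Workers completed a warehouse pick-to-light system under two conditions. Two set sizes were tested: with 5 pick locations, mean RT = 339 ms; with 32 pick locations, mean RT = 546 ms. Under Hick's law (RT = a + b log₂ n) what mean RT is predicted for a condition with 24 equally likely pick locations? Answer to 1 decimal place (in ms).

513.9 ms

Fit slope and intercept:
  b = (546 − 339) / (log₂ 32 − log₂ 5) = 207 / (5 − 2.3219) = 77.294 ms/bit
  a = 339 − 77.294 × 2.3219 = 159.528 ms
Then RT(24) = 159.528 + 77.294 × log₂ 24 = 159.528 + 77.294 × 4.5850 ≈ 513.920 ms.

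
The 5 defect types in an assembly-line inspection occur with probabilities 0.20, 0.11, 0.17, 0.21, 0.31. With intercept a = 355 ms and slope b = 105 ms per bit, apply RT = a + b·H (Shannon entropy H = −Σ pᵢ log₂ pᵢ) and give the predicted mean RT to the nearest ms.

591 ms

Entropy contributions −pᵢ log₂ pᵢ: 0.4644, 0.3503, 0.4346, 0.4728, 0.5238; sum H = 2.2459 bits.
RT = a + bH = 355 + 105·2.2459 = 590.82 ms.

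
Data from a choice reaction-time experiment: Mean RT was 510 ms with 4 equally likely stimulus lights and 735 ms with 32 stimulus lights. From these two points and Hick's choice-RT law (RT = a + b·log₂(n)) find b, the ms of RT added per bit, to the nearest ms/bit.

The slope on a log₂ axis is (735 − 510) / (5 − 2) = 75 ms/bit.

75 ms/bit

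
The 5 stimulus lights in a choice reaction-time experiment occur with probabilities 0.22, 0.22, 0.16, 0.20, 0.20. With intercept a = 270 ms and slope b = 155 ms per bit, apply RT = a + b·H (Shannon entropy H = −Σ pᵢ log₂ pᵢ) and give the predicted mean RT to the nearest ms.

629 ms

H = 0.22·log₂(1/0.22) + 0.22·log₂(1/0.22) + 0.16·log₂(1/0.16) + 0.20·log₂(1/0.20) + 0.20·log₂(1/0.20) = 2.3129 bits.
RT = 270 + 155 × 2.3129 = 628.50 ms.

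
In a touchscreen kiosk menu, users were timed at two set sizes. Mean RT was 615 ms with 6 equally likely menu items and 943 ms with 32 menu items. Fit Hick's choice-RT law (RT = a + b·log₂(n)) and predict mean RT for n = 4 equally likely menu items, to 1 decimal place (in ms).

535.6 ms

RT is linear in log₂ n, so two points fix the line:
  b = (943 − 615) / (log₂ 32 − log₂ 6) = 328 / (5 − 2.5850) = 135.816 ms/bit
  a = 615 − 135.816 × 2.5850 = 263.922 ms
Then RT(4) = 263.922 + 135.816 × log₂ 4 = 263.922 + 135.816 × 2 ≈ 535.553 ms.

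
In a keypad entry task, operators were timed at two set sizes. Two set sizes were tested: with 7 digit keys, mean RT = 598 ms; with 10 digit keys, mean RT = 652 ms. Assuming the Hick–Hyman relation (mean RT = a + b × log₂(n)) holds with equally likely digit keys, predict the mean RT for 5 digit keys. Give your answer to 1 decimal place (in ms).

547.1 ms

RT is linear in log₂ n, so two points fix the line:
  b = (652 − 598) / (log₂ 10 − log₂ 7) = 54 / (3.3219 − 2.8074) = 104.941 ms/bit
  a = 598 − 104.941 × 2.8074 = 303.392 ms
Then RT(5) = 303.392 + 104.941 × log₂ 5 = 303.392 + 104.941 × 2.3219 ≈ 547.059 ms.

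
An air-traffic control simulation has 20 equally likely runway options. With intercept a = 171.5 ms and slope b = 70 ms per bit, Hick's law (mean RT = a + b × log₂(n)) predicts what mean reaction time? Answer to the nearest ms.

log₂(20) = 4.3219 bits, so RT = 171.5 + 70 × 4.3219 ≈ 474.035 ms.

474 ms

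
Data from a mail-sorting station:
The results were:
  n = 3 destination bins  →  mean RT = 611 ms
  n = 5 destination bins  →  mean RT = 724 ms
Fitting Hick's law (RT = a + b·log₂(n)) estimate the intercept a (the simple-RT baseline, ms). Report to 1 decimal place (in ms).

368.0 ms

The slope on a log₂ axis is (724 − 611) / (2.3219 − 1.5850) = 153.331 ms/bit.
Intercept: a = 611 − 153.331·log₂(3) = 367.975 ms.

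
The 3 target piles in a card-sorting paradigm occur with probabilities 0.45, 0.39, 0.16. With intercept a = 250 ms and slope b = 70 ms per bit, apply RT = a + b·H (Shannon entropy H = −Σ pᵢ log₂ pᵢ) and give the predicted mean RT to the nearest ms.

Entropy contributions −pᵢ log₂ pᵢ: 0.5184, 0.5298, 0.4230; sum H = 1.4712 bits.
RT = a + bH = 250 + 70·1.4712 = 352.99 ms.

353 ms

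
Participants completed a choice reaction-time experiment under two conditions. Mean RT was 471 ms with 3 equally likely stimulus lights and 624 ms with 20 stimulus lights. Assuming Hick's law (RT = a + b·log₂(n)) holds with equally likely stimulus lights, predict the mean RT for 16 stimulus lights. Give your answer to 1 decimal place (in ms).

606.0 ms

Fit slope and intercept:
  b = (624 − 471) / (log₂ 20 − log₂ 3) = 153 / (4.3219 − 1.5850) = 55.901 ms/bit
  a = 471 − 55.901 × 1.5850 = 382.398 ms
Then RT(16) = 382.398 + 55.901 × log₂ 16 = 382.398 + 55.901 × 4 ≈ 606.004 ms.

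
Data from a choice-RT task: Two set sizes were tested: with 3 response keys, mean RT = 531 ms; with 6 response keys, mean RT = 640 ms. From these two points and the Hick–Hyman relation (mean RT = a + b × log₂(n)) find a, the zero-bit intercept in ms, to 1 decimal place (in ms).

358.2 ms

Slope: b = (640 − 531) / (log₂ 6 − log₂ 3) = 109/1.0000 = 109.000 ms/bit.
Intercept: a = 531 − 109.000·log₂(3) = 358.239 ms.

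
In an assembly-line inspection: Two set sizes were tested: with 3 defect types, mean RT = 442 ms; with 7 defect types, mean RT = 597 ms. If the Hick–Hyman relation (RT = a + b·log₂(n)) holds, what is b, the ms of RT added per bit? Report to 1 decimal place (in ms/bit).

126.8 ms/bit

Slope: b = (597 − 442) / (log₂ 7 − log₂ 3) = 155/1.2224 = 126.801 ms/bit.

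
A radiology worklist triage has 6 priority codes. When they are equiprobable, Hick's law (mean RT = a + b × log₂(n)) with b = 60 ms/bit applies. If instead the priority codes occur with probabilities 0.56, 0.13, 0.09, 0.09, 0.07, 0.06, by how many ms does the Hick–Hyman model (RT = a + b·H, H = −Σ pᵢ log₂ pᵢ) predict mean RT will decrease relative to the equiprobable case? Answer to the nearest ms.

36 ms

Equiprobable entropy H₀ = log₂ 6 = 2.5850 bits.
Skewed entropy H = −Σ pᵢ log₂ pᵢ = 1.9885 bits.
ΔRT = b·(H₀ − H) = 60 × 0.5965 = 35.79 ms.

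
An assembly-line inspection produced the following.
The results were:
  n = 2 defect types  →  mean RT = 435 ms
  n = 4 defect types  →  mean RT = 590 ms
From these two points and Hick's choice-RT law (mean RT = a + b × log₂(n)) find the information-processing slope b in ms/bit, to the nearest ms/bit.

Slope: b = (590 − 435) / (log₂ 4 − log₂ 2) = 155/1.0000 = 155 ms/bit.

155 ms/bit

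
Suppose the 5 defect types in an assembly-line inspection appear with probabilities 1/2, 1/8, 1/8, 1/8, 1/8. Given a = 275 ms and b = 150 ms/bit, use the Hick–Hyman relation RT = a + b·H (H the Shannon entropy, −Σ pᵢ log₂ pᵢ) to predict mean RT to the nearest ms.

Each term −pᵢ log₂ pᵢ: 0.5·1 + 0.125·3 + 0.125·3 + 0.125·3 + 0.125·3; summed, H = 2.000 bits.
Mean RT = a + bH = 275 + 150·2.000 = 575.00 ms.

575 ms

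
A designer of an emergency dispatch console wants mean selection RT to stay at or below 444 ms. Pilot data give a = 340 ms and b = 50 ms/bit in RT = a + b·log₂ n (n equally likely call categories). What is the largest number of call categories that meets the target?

4

Set 340 + 50·log₂ n ≤ 444 → log₂ n ≤ (444 − 340)/50 = 2.0800.
So n ≤ 2^2.0800 = 4.228; the largest integer n is 4.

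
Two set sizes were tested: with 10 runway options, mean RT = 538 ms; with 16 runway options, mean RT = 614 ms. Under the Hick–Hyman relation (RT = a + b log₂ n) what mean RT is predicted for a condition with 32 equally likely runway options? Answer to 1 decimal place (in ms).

726.1 ms

Solve the two-equation system in a and b:
  b = (614 − 538) / (log₂ 16 − log₂ 10) = 76 / (4 − 3.3219) = 112.083 ms/bit
  a = 538 − 112.083 × 3.3219 = 165.670 ms
Then RT(32) = 165.670 + 112.083 × log₂ 32 = 165.670 + 112.083 × 5 ≈ 726.083 ms.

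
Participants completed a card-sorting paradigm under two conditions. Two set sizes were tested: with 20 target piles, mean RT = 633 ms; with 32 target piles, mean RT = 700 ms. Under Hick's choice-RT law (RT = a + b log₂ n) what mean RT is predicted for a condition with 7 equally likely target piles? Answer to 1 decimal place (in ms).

483.3 ms

RT is linear in log₂ n, so two points fix the line:
  b = (700 − 633) / (log₂ 32 − log₂ 20) = 67 / (5 − 4.3219) = 98.810 ms/bit
  a = 633 − 98.810 × 4.3219 = 205.952 ms
Then RT(7) = 205.952 + 98.810 × log₂ 7 = 205.952 + 98.810 × 2.8074 ≈ 483.346 ms.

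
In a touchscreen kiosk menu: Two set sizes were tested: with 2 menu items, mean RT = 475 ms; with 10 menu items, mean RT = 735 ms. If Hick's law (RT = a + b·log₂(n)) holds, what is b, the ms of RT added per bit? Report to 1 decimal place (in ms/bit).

112.0 ms/bit

b = (RT₂ − RT₁)/(log₂ n₂ − log₂ n₁) = (735 − 475)/(3.3219 − 1) = 111.976 ms/bit.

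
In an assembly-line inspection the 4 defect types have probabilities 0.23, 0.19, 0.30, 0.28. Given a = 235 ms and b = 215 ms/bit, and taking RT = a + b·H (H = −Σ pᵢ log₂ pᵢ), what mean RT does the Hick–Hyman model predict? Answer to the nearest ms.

H = 0.23·log₂(1/0.23) + 0.19·log₂(1/0.19) + 0.30·log₂(1/0.30) + 0.28·log₂(1/0.28) = 1.9782 bits.
RT = 235 + 215 × 1.9782 = 660.31 ms.

660 ms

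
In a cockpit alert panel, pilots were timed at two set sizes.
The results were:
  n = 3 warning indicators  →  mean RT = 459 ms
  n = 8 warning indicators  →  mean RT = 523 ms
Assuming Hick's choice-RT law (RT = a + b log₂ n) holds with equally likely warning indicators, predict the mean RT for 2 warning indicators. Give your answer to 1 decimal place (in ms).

432.5 ms

Solve the two-equation system in a and b:
  b = (523 − 459) / (log₂ 8 − log₂ 3) = 64 / (3 − 1.5850) = 45.228 ms/bit
  a = 459 − 45.228 × 1.5850 = 387.315 ms
Then RT(2) = 387.315 + 45.228 × log₂ 2 = 387.315 + 45.228 × 1 ≈ 432.543 ms.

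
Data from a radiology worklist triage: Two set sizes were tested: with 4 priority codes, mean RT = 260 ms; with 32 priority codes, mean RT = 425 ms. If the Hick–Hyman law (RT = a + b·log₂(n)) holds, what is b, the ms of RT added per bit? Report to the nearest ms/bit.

The slope on a log₂ axis is (425 − 260) / (5 − 2) = 55 ms/bit.

55 ms/bit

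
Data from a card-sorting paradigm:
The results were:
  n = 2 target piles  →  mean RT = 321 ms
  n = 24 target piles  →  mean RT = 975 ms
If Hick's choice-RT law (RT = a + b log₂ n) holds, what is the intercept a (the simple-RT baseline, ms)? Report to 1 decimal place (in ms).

Slope: b = (975 − 321) / (log₂ 24 − log₂ 2) = 654/3.5850 = 182.429 ms/bit.
Intercept: a = 321 − 182.429·log₂(2) = 138.571 ms.

138.6 ms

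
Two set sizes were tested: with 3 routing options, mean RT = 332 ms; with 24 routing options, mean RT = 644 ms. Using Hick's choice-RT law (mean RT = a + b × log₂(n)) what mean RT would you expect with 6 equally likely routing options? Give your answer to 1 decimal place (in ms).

With log₂ n on the abscissa the relation is linear; from the two conditions:
  b = (644 − 332) / (log₂ 24 − log₂ 3) = 312 / (4.5850 − 1.5850) = 104.000 ms/bit
  a = 332 − 104.000 × 1.5850 = 167.164 ms
Then RT(6) = 167.164 + 104.000 × log₂ 6 = 167.164 + 104.000 × 2.5850 ≈ 436.000 ms.

436.0 ms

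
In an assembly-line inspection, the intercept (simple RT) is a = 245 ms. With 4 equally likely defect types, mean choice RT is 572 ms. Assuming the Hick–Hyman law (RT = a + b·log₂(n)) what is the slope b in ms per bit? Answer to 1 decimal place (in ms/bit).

4 alternatives carry log₂ 4 = 2 bits; the choice cost is 572 − 245 = 327 ms, so b = 327/2 = 163.500 ms/bit.

163.5 ms/bit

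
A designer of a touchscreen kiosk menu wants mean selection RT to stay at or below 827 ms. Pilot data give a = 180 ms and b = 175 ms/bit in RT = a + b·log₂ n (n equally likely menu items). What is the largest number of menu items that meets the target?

175·log₂ n ≤ 827 − 180 = 647, giving log₂ n ≤ 3.6971 and n ≤ 12.970. The largest whole number is 12.

12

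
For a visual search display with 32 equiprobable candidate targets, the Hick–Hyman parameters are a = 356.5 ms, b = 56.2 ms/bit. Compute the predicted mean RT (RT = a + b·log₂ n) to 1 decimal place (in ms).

log₂(32) = 5 bits, so RT = 356.5 + 56.2 × 5 ≈ 637.500 ms.

637.5 ms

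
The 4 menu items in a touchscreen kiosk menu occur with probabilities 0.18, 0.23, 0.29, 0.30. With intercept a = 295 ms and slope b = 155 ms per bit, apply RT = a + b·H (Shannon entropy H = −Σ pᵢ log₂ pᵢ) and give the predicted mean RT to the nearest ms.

Entropy contributions −pᵢ log₂ pᵢ: 0.4453, 0.4877, 0.5179, 0.5211; sum H = 1.9720 bits.
RT = a + bH = 295 + 155·1.9720 = 600.66 ms.

601 ms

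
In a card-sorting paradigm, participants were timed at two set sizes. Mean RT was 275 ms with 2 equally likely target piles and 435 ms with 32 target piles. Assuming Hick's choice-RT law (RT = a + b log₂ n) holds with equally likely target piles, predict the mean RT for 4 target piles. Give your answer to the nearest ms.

RT is linear in log₂ n, so two points fix the line:
  b = (435 − 275) / (log₂ 32 − log₂ 2) = 160 / (5 − 1) = 40 ms/bit
  a = 275 − 40 × 1 = 235 ms
Then RT(4) = 235 + 40 × log₂ 4 = 235 + 40 × 2 ≈ 315.000 ms.

315 ms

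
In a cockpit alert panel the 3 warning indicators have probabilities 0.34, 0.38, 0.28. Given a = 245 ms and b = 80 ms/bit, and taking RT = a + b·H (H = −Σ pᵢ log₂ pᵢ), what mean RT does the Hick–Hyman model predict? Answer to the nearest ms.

Entropy contributions −pᵢ log₂ pᵢ: 0.5292, 0.5305, 0.5142; sum H = 1.5738 bits.
RT = a + bH = 245 + 80·1.5738 = 370.91 ms.

371 ms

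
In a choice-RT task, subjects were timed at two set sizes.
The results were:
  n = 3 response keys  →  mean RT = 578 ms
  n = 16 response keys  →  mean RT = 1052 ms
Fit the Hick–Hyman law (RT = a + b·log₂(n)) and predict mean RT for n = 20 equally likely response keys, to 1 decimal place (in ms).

1115.2 ms

RT is linear in log₂ n, so two points fix the line:
  b = (1052 − 578) / (log₂ 16 − log₂ 3) = 474 / (4 − 1.5850) = 196.270 ms/bit
  a = 578 − 196.270 × 1.5850 = 266.919 ms
Then RT(20) = 266.919 + 196.270 × log₂ 20 = 266.919 + 196.270 × 4.3219 ≈ 1115.185 ms.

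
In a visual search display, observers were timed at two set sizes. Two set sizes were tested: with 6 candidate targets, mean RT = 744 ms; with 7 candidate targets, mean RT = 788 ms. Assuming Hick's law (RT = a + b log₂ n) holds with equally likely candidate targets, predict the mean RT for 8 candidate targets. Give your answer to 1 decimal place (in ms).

With log₂ n on the abscissa the relation is linear; from the two conditions:
  b = (788 − 744) / (log₂ 7 − log₂ 6) = 44 / (2.8074 − 2.5850) = 197.848 ms/bit
  a = 744 − 197.848 × 2.5850 = 232.569 ms
Then RT(8) = 232.569 + 197.848 × log₂ 8 = 232.569 + 197.848 × 3 ≈ 826.115 ms.

826.1 ms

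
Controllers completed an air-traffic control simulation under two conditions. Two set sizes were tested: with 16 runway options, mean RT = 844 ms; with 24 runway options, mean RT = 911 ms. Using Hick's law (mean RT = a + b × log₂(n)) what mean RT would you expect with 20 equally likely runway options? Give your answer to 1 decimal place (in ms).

Solve the two-equation system in a and b:
  b = (911 − 844) / (log₂ 24 − log₂ 16) = 67 / (4.5850 − 4) = 114.537 ms/bit
  a = 844 − 114.537 × 4 = 385.851 ms
Then RT(20) = 385.851 + 114.537 × log₂ 20 = 385.851 + 114.537 × 4.3219 ≈ 880.873 ms.

880.9 ms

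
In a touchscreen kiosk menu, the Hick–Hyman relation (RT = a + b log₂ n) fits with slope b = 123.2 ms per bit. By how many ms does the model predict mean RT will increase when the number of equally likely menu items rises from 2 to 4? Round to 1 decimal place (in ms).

ΔRT = (a + b log₂ n₂) − (a + b log₂ n₁) = b·(log₂ n₂ − log₂ n₁).
log₂(4) − log₂(2) = log₂(4/2) = log₂(2) = 1.
ΔRT = 123.2 × 1.0000 = 123.200 ms.

123.2 ms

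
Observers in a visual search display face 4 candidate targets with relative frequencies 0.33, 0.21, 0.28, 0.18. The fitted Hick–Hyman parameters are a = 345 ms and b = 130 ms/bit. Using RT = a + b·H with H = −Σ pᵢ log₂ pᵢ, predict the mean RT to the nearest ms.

600 ms

H = 0.33·log₂(1/0.33) + 0.21·log₂(1/0.21) + 0.28·log₂(1/0.28) + 0.18·log₂(1/0.18) = 1.9602 bits.
RT = 345 + 130 × 1.9602 = 599.82 ms.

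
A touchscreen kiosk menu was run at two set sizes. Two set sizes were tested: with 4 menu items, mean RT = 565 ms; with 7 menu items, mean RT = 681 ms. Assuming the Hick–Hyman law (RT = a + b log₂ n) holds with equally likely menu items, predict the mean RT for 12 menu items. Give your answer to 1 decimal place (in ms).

Fit slope and intercept:
  b = (681 − 565) / (log₂ 7 − log₂ 4) = 116 / (2.8074 − 2) = 143.679 ms/bit
  a = 565 − 143.679 × 2 = 277.642 ms
Then RT(12) = 277.642 + 143.679 × log₂ 12 = 277.642 + 143.679 × 3.5850 ≈ 792.726 ms.

792.7 ms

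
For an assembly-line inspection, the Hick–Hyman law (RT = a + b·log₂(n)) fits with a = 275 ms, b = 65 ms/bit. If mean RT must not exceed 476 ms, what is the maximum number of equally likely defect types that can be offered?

8

65·log₂ n ≤ 476 − 275 = 201, giving log₂ n ≤ 3.0923 and n ≤ 8.529. The largest whole number is 8.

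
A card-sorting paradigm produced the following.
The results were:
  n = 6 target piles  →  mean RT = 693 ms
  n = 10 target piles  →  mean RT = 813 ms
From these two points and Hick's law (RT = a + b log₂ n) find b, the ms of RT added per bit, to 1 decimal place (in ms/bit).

162.8 ms/bit

Slope: b = (813 − 693) / (log₂ 10 − log₂ 6) = 120/0.7370 = 162.830 ms/bit.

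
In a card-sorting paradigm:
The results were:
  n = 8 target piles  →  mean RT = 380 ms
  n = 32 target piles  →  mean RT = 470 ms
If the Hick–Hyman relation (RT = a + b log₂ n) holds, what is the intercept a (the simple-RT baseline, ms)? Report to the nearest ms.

b = (RT₂ − RT₁)/(log₂ n₂ − log₂ n₁) = (470 − 380)/(5 − 3) = 45 ms/bit.
a = RT₁ − b·log₂ n₁ = 380 − 45 × 3 = 245.000 ms.

245 ms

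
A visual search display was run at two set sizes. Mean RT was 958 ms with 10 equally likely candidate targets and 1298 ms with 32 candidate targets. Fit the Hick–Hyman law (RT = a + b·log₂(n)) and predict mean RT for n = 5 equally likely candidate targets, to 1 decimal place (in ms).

755.4 ms

With log₂ n on the abscissa the relation is linear; from the two conditions:
  b = (1298 − 958) / (log₂ 32 − log₂ 10) = 340 / (5 − 3.3219) = 202.613 ms/bit
  a = 958 − 202.613 × 3.3219 = 284.933 ms
Then RT(5) = 284.933 + 202.613 × log₂ 5 = 284.933 + 202.613 × 2.3219 ≈ 755.387 ms.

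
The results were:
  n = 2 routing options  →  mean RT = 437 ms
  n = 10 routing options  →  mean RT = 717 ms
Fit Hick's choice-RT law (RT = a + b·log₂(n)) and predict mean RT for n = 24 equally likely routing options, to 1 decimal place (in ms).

RT is linear in log₂ n, so two points fix the line:
  b = (717 − 437) / (log₂ 10 − log₂ 2) = 280 / (3.3219 − 1) = 120.589 ms/bit
  a = 437 − 120.589 × 1 = 316.411 ms
Then RT(24) = 316.411 + 120.589 × log₂ 24 = 316.411 + 120.589 × 4.5850 ≈ 869.309 ms.

869.3 ms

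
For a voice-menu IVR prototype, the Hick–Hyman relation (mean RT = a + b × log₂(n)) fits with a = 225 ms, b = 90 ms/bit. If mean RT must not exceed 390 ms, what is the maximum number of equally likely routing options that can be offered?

Information budget: (390 − 225)/90 = 1.8333 bits, so n ≤ 2^1.8333 = 3.564 → at most 3.

3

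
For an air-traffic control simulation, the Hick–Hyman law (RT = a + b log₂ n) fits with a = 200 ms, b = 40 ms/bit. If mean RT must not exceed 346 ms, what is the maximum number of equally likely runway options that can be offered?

Set 200 + 40·log₂ n ≤ 346 → log₂ n ≤ (346 − 200)/40 = 3.6500.
So n ≤ 2^3.6500 = 12.553; the largest integer n is 12.

12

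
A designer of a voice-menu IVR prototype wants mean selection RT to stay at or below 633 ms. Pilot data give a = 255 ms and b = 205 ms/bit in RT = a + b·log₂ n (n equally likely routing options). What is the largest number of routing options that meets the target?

205·log₂ n ≤ 633 − 255 = 378, giving log₂ n ≤ 1.8439 and n ≤ 3.590. The largest whole number is 3.

3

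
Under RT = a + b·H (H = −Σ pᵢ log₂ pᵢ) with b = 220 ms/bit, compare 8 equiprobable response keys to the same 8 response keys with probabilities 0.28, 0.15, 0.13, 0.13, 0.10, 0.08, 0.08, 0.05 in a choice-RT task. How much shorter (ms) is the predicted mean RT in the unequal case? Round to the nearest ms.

39 ms

Equiprobable entropy H₀ = log₂ 8 = 3.0000 bits.
Skewed entropy H = −Σ pᵢ log₂ pᵢ = 2.8214 bits.
ΔRT = b·(H₀ − H) = 220 × 0.1786 = 39.30 ms.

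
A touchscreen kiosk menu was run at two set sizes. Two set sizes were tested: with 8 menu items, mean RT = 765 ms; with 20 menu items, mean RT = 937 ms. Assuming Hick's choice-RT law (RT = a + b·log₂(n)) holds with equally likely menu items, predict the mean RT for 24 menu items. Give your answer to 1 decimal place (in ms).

Fit slope and intercept:
  b = (937 − 765) / (log₂ 20 − log₂ 8) = 172 / (4.3219 − 3) = 130.113 ms/bit
  a = 765 − 130.113 × 3 = 374.661 ms
Then RT(24) = 374.661 + 130.113 × log₂ 24 = 374.661 + 130.113 × 4.5850 ≈ 971.224 ms.

971.2 ms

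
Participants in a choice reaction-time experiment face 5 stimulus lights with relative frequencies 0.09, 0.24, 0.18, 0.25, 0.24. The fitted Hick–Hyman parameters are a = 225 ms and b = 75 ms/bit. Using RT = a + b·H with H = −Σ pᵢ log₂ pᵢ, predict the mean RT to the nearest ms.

393 ms

Entropy contributions −pᵢ log₂ pᵢ: 0.3127, 0.4941, 0.4453, 0.5000, 0.4941; sum H = 2.2462 bits.
RT = a + bH = 225 + 75·2.2462 = 393.47 ms.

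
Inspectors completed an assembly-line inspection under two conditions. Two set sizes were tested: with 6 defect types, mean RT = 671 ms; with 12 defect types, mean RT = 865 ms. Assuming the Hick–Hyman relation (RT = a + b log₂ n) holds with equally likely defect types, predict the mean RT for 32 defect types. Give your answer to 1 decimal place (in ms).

With log₂ n on the abscissa the relation is linear; from the two conditions:
  b = (865 − 671) / (log₂ 12 − log₂ 6) = 194 / (3.5850 − 2.5850) = 194.000 ms/bit
  a = 671 − 194.000 × 2.5850 = 169.517 ms
Then RT(32) = 169.517 + 194.000 × log₂ 32 = 169.517 + 194.000 × 5 ≈ 1139.517 ms.

1139.5 ms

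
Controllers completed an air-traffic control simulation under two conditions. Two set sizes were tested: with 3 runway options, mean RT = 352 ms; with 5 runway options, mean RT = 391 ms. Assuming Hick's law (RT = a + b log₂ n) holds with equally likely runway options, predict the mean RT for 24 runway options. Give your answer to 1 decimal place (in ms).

RT is linear in log₂ n, so two points fix the line:
  b = (391 − 352) / (log₂ 5 − log₂ 3) = 39 / (2.3219 − 1.5850) = 52.920 ms/bit
  a = 352 − 52.920 × 1.5850 = 268.124 ms
Then RT(24) = 268.124 + 52.920 × log₂ 24 = 268.124 + 52.920 × 4.5850 ≈ 510.759 ms.

510.8 ms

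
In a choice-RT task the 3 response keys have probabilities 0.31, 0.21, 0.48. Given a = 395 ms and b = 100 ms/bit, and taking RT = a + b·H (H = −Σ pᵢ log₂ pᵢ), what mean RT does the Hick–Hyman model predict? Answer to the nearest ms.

H = 0.31·log₂(1/0.31) + 0.21·log₂(1/0.21) + 0.48·log₂(1/0.48) = 1.5049 bits.
RT = 395 + 100 × 1.5049 = 545.49 ms.

545 ms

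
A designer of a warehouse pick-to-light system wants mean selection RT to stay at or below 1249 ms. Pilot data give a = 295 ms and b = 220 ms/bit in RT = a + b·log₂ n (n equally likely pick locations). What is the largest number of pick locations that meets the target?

20

220·log₂ n ≤ 1249 − 295 = 954, giving log₂ n ≤ 4.3364 and n ≤ 20.201. The largest whole number is 20.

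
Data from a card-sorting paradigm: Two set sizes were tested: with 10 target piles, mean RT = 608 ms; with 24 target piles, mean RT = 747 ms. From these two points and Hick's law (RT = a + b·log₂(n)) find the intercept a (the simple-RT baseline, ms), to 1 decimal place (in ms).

Slope: b = (747 − 608) / (log₂ 24 − log₂ 10) = 139/1.2630 = 110.052 ms/bit.
Intercept: a = 608 − 110.052·log₂(10) = 242.414 ms.

242.4 ms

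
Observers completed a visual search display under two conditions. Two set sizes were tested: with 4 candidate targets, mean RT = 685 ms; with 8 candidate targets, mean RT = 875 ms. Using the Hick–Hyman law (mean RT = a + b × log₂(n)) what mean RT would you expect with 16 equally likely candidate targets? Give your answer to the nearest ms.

Fit slope and intercept:
  b = (875 − 685) / (log₂ 8 − log₂ 4) = 190 / (3 − 2) = 190 ms/bit
  a = 685 − 190 × 2 = 305 ms
Then RT(16) = 305 + 190 × log₂ 16 = 305 + 190 × 4 ≈ 1065.000 ms.

1065 ms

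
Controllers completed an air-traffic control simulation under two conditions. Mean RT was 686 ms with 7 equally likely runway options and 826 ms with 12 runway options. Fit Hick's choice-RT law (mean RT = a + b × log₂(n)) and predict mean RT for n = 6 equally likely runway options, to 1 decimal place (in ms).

Solve the two-equation system in a and b:
  b = (826 − 686) / (log₂ 12 − log₂ 7) = 140 / (3.5850 − 2.8074) = 180.039 ms/bit
  a = 686 − 180.039 × 2.8074 = 180.566 ms
Then RT(6) = 180.566 + 180.039 × log₂ 6 = 180.566 + 180.039 × 2.5850 ≈ 645.961 ms.

646.0 ms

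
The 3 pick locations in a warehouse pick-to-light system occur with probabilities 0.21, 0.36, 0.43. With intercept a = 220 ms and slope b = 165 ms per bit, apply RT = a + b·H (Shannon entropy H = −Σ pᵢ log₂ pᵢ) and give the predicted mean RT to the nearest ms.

472 ms

H = 0.21·log₂(1/0.21) + 0.36·log₂(1/0.36) + 0.43·log₂(1/0.43) = 1.5270 bits.
RT = 220 + 165 × 1.5270 = 471.96 ms.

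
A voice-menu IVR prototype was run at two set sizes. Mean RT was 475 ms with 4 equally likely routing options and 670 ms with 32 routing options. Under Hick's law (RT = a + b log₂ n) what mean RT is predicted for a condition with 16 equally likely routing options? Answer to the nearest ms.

RT is linear in log₂ n, so two points fix the line:
  b = (670 − 475) / (log₂ 32 − log₂ 4) = 195 / (5 − 2) = 65 ms/bit
  a = 475 − 65 × 2 = 345 ms
Then RT(16) = 345 + 65 × log₂ 16 = 345 + 65 × 4 ≈ 605.000 ms.

605 ms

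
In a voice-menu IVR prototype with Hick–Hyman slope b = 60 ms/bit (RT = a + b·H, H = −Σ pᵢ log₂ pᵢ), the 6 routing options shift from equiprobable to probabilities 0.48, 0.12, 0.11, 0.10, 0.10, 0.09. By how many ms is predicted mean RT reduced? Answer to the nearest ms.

The RT saving is b·ΔH. Equiprobable H₀ = log₂(6) = 2.5850 bits; with the given probabilities H = 2.2027 bits.
b·(H₀ − H) = 60 × (2.5850 − 2.2027) = 22.94 ms.

23 ms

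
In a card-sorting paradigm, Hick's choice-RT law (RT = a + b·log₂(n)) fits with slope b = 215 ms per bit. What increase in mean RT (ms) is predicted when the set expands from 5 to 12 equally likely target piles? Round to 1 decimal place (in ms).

271.6 ms

ΔRT = (a + b log₂ n₂) − (a + b log₂ n₁) = b·(log₂ n₂ − log₂ n₁).
log₂(12) − log₂(5) = 3.5850 − 2.3219 = 1.2630.
ΔRT = 215 × 1.2630 = 271.552 ms.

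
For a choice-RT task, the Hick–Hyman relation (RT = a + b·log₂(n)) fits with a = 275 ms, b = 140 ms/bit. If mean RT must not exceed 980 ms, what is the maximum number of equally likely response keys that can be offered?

Set 275 + 140·log₂ n ≤ 980 → log₂ n ≤ (980 − 275)/140 = 5.0357.
So n ≤ 2^5.0357 = 32.802; the largest integer n is 32.

32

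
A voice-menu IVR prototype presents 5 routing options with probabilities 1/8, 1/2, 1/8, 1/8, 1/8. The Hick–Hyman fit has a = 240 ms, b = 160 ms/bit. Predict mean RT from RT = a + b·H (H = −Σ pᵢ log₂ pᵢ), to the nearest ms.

H = −Σ pᵢ log₂ pᵢ = 0.125·3 + 0.5·1 + 0.125·3 + 0.125·3 + 0.125·3 = 2.000 bits.
RT = 240 + 160 × 2.000 = 560.00 ms.

560 ms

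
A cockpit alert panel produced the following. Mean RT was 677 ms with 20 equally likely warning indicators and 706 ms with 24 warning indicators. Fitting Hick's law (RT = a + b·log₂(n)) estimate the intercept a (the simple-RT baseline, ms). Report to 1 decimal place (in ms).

200.5 ms

b = (RT₂ − RT₁)/(log₂ n₂ − log₂ n₁) = (706 − 677)/(4.5850 − 4.3219) = 110.252 ms/bit.
a = RT₁ − b·log₂ n₁ = 677 − 110.252 × 4.3219 = 200.500 ms.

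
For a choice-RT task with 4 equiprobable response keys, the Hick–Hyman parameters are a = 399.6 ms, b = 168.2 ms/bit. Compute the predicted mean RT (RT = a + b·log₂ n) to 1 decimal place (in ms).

log₂(4) = 2 bits, so RT = 399.6 + 168.2 × 2 ≈ 736.000 ms.

736.0 ms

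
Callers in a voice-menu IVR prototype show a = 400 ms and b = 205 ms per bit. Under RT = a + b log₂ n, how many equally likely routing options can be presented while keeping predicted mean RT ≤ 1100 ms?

10

205·log₂ n ≤ 1100 − 400 = 700, giving log₂ n ≤ 3.4146 and n ≤ 10.664. The largest whole number is 10.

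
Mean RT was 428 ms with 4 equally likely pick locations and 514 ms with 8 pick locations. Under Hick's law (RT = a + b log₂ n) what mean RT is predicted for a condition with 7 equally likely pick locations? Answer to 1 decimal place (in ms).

497.4 ms

Solve the two-equation system in a and b:
  b = (514 − 428) / (log₂ 8 − log₂ 4) = 86 / (3 − 2) = 86.000 ms/bit
  a = 428 − 86.000 × 2 = 256.000 ms
Then RT(7) = 256.000 + 86.000 × log₂ 7 = 256.000 + 86.000 × 2.8074 ≈ 497.433 ms.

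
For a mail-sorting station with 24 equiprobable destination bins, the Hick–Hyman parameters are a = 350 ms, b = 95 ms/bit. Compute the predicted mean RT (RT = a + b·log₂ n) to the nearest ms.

log₂(24) = 4.5850 bits, so RT = 350 + 95 × 4.5850 ≈ 785.571 ms.

786 ms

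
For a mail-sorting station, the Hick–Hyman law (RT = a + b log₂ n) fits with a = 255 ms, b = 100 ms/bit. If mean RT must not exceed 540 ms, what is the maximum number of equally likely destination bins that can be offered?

Set 255 + 100·log₂ n ≤ 540 → log₂ n ≤ (540 − 255)/100 = 2.8500.
So n ≤ 2^2.8500 = 7.210; the largest integer n is 7.

7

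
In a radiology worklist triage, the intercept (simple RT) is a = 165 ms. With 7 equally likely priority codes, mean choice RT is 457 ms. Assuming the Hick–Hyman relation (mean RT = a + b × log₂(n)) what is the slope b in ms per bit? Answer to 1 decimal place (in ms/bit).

104.0 ms/bit

b = (457 − 165) / log₂(7) = 292 / 2.8074 = 104.012 ms/bit.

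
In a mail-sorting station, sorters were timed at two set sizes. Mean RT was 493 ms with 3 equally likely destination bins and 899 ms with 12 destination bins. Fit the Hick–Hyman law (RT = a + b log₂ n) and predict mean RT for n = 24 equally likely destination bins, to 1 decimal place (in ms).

1102.0 ms

RT is linear in log₂ n, so two points fix the line:
  b = (899 − 493) / (log₂ 12 − log₂ 3) = 406 / (3.5850 − 1.5850) = 203.000 ms/bit
  a = 493 − 203.000 × 1.5850 = 171.253 ms
Then RT(24) = 171.253 + 203.000 × log₂ 24 = 171.253 + 203.000 × 4.5850 ≈ 1102.000 ms.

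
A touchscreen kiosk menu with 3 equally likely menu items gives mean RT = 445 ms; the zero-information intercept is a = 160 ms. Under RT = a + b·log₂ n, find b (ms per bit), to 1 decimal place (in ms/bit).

179.8 ms/bit

3 alternatives carry log₂ 3 = 1.5850 bits; the choice cost is 445 − 160 = 285 ms, so b = 285/1.5850 = 179.815 ms/bit.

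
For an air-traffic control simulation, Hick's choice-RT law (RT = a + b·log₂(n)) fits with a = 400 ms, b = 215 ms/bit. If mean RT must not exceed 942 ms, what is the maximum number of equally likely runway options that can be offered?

5

215·log₂ n ≤ 942 − 400 = 542, giving log₂ n ≤ 2.5209 and n ≤ 5.740. The largest whole number is 5.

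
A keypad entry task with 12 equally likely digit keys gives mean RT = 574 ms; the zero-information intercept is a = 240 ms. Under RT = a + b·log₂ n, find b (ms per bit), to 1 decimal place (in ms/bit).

12 alternatives carry log₂ 12 = 3.5850 bits; the choice cost is 574 − 240 = 334 ms, so b = 334/3.5850 = 93.167 ms/bit.

93.2 ms/bit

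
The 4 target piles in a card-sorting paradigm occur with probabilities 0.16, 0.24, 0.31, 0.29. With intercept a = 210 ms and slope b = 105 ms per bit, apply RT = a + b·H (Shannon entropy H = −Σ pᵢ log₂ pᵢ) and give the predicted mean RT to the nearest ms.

H = 0.16·log₂(1/0.16) + 0.24·log₂(1/0.24) + 0.31·log₂(1/0.31) + 0.29·log₂(1/0.29) = 1.9588 bits.
RT = 210 + 105 × 1.9588 = 415.68 ms.

416 ms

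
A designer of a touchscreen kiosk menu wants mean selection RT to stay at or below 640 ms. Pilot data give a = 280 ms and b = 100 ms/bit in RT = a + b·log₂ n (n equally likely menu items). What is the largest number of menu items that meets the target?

Set 280 + 100·log₂ n ≤ 640 → log₂ n ≤ (640 − 280)/100 = 3.6000.
So n ≤ 2^3.6000 = 12.126; the largest integer n is 12.

12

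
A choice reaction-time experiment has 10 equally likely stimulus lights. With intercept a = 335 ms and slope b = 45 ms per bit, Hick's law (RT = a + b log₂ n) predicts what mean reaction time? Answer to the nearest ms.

log₂(10) = 3.3219 bits, so RT = 335 + 45 × 3.3219 ≈ 484.487 ms.

484 ms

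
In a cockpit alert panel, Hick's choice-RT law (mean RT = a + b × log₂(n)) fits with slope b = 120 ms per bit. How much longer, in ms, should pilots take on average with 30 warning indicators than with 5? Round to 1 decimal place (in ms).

310.2 ms

Only the slope matters, since a is common to both: ΔRT = b·log₂(n₂/n₁).
log₂(30) − log₂(5) = 4.9069 − 2.3219 = 2.5850.
ΔRT = 120 × 2.5850 = 310.196 ms.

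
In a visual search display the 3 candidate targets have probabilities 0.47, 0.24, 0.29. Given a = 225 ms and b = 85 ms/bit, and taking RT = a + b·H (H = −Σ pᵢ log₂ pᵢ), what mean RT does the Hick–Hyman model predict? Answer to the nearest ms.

H = 0.47·log₂(1/0.47) + 0.24·log₂(1/0.24) + 0.29·log₂(1/0.29) = 1.5240 bits.
RT = 225 + 85 × 1.5240 = 354.54 ms.

355 ms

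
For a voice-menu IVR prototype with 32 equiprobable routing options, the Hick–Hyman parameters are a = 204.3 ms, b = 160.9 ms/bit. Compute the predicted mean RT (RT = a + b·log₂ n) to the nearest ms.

1009 ms

log₂(32) = 5 bits, so RT = 204.3 + 160.9 × 5 ≈ 1008.800 ms.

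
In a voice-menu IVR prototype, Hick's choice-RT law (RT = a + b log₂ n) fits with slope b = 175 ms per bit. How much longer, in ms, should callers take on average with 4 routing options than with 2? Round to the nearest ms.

175 ms

The intercept a cancels: ΔRT = b·(log₂ n₂ − log₂ n₁) = b·log₂(n₂/n₁).
log₂(4) − log₂(2) = log₂(4/2) = log₂(2) = 1.
ΔRT = 175 × 1.0000 = 175.000 ms.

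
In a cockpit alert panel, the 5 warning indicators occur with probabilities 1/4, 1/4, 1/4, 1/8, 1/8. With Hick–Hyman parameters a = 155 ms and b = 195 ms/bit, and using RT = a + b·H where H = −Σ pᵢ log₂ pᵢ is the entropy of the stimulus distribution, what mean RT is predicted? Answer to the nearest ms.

Each term −pᵢ log₂ pᵢ: 0.25·2 + 0.25·2 + 0.25·2 + 0.125·3 + 0.125·3; summed, H = 2.250 bits.
Mean RT = a + bH = 155 + 195·2.250 = 593.75 ms.

594 ms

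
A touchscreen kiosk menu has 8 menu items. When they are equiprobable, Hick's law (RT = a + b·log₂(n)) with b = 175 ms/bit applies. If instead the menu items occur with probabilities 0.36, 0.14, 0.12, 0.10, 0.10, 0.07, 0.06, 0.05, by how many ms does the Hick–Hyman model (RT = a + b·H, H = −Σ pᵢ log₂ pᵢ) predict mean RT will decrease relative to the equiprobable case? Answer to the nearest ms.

55 ms

The RT saving is b·ΔH. Equiprobable H₀ = log₂(8) = 3.0000 bits; with the given probabilities H = 2.6874 bits.
b·(H₀ − H) = 175 × (3.0000 − 2.6874) = 54.71 ms.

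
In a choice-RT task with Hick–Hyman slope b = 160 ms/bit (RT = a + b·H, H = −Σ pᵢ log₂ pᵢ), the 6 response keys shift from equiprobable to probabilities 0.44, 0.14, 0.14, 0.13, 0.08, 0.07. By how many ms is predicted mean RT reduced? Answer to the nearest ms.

52 ms

Equiprobable entropy H₀ = log₂ 6 = 2.5850 bits.
Skewed entropy H = −Σ pᵢ log₂ pᵢ = 2.2581 bits.
ΔRT = b·(H₀ − H) = 160 × 0.3269 = 52.30 ms.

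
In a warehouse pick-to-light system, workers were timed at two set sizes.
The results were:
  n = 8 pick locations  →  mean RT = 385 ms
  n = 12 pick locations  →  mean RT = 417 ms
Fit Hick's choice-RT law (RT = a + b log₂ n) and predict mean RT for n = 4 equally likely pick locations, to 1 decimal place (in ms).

330.3 ms

Solve the two-equation system in a and b:
  b = (417 − 385) / (log₂ 12 − log₂ 8) = 32 / (3.5850 − 3) = 54.704 ms/bit
  a = 385 − 54.704 × 3 = 220.887 ms
Then RT(4) = 220.887 + 54.704 × log₂ 4 = 220.887 + 54.704 × 2 ≈ 330.296 ms.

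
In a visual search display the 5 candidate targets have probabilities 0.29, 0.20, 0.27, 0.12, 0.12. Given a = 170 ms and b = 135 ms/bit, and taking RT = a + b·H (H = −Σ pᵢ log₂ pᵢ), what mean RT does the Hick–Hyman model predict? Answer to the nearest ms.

471 ms

H = 0.29·log₂(1/0.29) + 0.20·log₂(1/0.20) + 0.27·log₂(1/0.27) + 0.12·log₂(1/0.12) + 0.12·log₂(1/0.12) = 2.2264 bits.
RT = 170 + 135 × 2.2264 = 470.57 ms.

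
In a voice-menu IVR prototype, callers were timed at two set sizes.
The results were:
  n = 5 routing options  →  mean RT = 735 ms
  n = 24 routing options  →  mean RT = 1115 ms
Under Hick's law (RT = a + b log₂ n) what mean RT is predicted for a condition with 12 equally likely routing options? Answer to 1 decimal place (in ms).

RT is linear in log₂ n, so two points fix the line:
  b = (1115 − 735) / (log₂ 24 − log₂ 5) = 380 / (4.5850 − 2.3219) = 167.916 ms/bit
  a = 735 − 167.916 × 2.3219 = 345.111 ms
Then RT(12) = 345.111 + 167.916 × log₂ 12 = 345.111 + 167.916 × 3.5850 ≈ 947.084 ms.

947.1 ms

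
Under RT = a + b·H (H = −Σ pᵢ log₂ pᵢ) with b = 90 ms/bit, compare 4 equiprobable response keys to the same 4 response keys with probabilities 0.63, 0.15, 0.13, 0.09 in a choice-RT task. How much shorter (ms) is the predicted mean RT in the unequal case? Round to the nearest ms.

The RT saving is b·ΔH. Equiprobable H₀ = log₂(4) = 2.0000 bits; with the given probabilities H = 1.5258 bits.
b·(H₀ − H) = 90 × (2.0000 − 1.5258) = 42.68 ms.

43 ms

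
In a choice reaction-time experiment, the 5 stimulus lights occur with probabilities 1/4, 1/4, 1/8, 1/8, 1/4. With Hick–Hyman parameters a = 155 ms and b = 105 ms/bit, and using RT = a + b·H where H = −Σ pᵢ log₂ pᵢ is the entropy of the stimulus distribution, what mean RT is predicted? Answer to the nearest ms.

Each term −pᵢ log₂ pᵢ: 0.25·2 + 0.25·2 + 0.125·3 + 0.125·3 + 0.25·2; summed, H = 2.250 bits.
Mean RT = a + bH = 155 + 105·2.250 = 391.25 ms.

391 ms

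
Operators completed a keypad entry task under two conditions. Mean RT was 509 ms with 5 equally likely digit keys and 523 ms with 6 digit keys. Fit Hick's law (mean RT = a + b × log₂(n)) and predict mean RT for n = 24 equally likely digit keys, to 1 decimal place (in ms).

629.4 ms

RT is linear in log₂ n, so two points fix the line:
  b = (523 − 509) / (log₂ 6 − log₂ 5) = 14 / (2.5850 − 2.3219) = 53.225 ms/bit
  a = 509 − 53.225 × 2.3219 = 385.415 ms
Then RT(24) = 385.415 + 53.225 × log₂ 24 = 385.415 + 53.225 × 4.5850 ≈ 629.450 ms.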